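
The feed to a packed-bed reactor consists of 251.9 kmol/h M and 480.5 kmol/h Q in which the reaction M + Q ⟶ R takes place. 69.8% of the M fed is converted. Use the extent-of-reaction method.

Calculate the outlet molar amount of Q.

M reacted = 0.698 × 251.9 = 175.8 kmol/h; ν_M = −1, so ξ = 175.8/1 = 175.8 kmol/h.
Outlet amounts (n = n₀ + ν ξ):
  M: 251.9 − 1(175.8) = 76.07
  Q: 480.5 − 1(175.8) = 304.7
  R: 0 + 1(175.8) = 175.8

305 kmol/h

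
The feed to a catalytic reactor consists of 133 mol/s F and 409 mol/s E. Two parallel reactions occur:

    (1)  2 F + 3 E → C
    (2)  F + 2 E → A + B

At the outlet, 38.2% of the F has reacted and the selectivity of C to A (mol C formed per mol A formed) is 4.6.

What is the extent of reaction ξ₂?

Conversion of F: F consumed = 0.382 × 133 = 50.81 mol/s = 2ξ₁ + 1ξ₂.
Selectivity: 1ξ₁ / (1ξ₂) = 4.6 → ξ₁ = 4.6 ξ₂.
Substitute: (2·4.6 + 1) ξ₂ = 50.81 → ξ₂ = 4.981 mol/s, ξ₁ = 22.91 mol/s.
Outlet amounts (n = n₀ + Σ ν·ξ):
  F: 133 − 2(22.91) − 1(4.981) = 82.19
  E: 409 − 3(22.91) − 2(4.981) = 330.3
  C: 0 + 1(22.91) = 22.91
  A: 0 + 1(4.981) = 4.981
  B: 0 + 1(4.981) = 4.981

ξ₂ = 4.98 mol/s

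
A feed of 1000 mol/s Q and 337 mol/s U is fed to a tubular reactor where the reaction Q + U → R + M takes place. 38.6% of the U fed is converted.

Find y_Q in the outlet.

0.651

U reacted = 0.386 × 337 = 130.1 mol/s; ν_U = −1, so ξ = 130.1/1 = 130.1 mol/s.
Outlet amounts (n = n₀ + ν ξ):
  Q: 1000 − 1(130.1) = 869.9
  U: 337 − 1(130.1) = 206.9
  R: 0 + 1(130.1) = 130.1
  M: 0 + 1(130.1) = 130.1
Total out = 1337 mol/s; y_Q = 869.9 / 1337 = 0.6506.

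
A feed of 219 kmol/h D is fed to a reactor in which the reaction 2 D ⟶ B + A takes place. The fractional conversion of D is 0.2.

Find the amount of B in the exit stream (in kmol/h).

D reacted = 0.2 × 219 = 43.8 kmol/h; ν_D = −2, so ξ = 43.8/2 = 21.9 kmol/h.
Outlet amounts (n = n₀ + ν ξ):
  D: 219 − 2(21.9) = 175.2
  B: 0 + 1(21.9) = 21.9
  A: 0 + 1(21.9) = 21.9

21.9 kmol/h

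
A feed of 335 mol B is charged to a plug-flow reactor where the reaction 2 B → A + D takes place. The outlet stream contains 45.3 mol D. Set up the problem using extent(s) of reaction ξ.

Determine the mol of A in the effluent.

For D: n = n₀ + 1ξ → 45.3 = 0 + 1ξ, giving ξ = 45.3 mol.
Outlet amounts (n = n₀ + ν ξ):
  B: 335 − 2(45.3) = 244.4
  A: 0 + 1(45.3) = 45.3
  D: 0 + 1(45.3) = 45.3

45.3 mol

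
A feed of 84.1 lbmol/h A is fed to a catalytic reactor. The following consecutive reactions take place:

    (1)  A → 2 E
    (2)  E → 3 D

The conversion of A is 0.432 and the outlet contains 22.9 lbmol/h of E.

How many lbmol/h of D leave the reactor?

149 lbmol/h

Conversion of A: A consumed = 1ξ₁ = 0.432 × 84.1 → ξ₁ = 36.33 lbmol/h.
E balance: n_E = 0 + 2ξ₁ − 1ξ₂ = 22.9 → ξ₂ = (2·36.33 − 22.9)/1 = 49.76 lbmol/h.
Outlet amounts (n = n₀ + Σ ν·ξ):
  A: 84.1 − 1(36.33) = 47.77
  E: 0 + 2(36.33) − 1(49.76) = 22.9
  D: 0 + 3(49.76) = 149.3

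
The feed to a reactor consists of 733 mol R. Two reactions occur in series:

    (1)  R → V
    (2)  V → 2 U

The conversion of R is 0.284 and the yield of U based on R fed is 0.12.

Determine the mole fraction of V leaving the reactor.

Conversion of R: R consumed = 1ξ₁ = 0.284 × 733 → ξ₁ = 208.2 mol.
Yield of U: 2ξ₂ / 733 = 0.12 → ξ₂ = 43.98 mol.
Outlet amounts (n = n₀ + Σ ν·ξ):
  R: 733 − 1(208.2) = 524.8
  V: 0 + 1(208.2) − 1(43.98) = 164.2
  U: 0 + 2(43.98) = 87.96
Total out = 777 mol; y_V = 164.2 / 777 = 0.2113.

0.211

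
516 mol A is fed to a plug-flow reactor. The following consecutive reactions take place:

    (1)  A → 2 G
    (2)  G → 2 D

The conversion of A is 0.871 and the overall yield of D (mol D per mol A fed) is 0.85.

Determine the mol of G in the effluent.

680 mol

Conversion of A: A consumed = 1ξ₁ = 0.871 × 516 → ξ₁ = 449.4 mol.
Yield of D: 2ξ₂ / 516 = 0.85 → ξ₂ = 219.3 mol.
Outlet amounts (n = n₀ + Σ ν·ξ):
  A: 516 − 1(449.4) = 66.56
  G: 0 + 2(449.4) − 1(219.3) = 679.6
  D: 0 + 2(219.3) = 438.6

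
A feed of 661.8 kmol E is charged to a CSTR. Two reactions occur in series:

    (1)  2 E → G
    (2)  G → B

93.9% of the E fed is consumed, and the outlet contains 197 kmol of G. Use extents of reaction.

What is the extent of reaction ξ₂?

ξ₂ = 114 kmol

Conversion of E: E consumed = 2ξ₁ = 0.939 × 661.8 → ξ₁ = 310.7 kmol.
G balance: n_G = 0 + 1ξ₁ − 1ξ₂ = 197 → ξ₂ = (1·310.7 − 197)/1 = 113.7 kmol.
Outlet amounts (n = n₀ + Σ ν·ξ):
  E: 661.8 − 2(310.7) = 40.37
  G: 0 + 1(310.7) − 1(113.7) = 197
  B: 0 + 1(113.7) = 113.7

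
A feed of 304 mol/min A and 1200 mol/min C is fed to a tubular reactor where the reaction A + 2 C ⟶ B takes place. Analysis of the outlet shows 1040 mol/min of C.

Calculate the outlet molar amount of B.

For C: n = n₀ − 2ξ → 1040 = 1200 − 2ξ, giving ξ = 80 mol/min.
Outlet amounts (n = n₀ + ν ξ):
  A: 304 − 1(80) = 224
  C: 1200 − 2(80) = 1040
  B: 0 + 1(80) = 80

80 mol/min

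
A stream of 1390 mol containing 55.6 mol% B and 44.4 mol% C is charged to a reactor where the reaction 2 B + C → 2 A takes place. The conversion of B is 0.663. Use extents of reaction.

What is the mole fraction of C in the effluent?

0.318

B reacted = 0.663 × 772.8 = 512.4 mol; ν_B = −2, so ξ = 512.4/2 = 256.2 mol.
Outlet amounts (n = n₀ + ν ξ):
  B: 772.8 − 2(256.2) = 260.4
  C: 617.2 − 1(256.2) = 361
  A: 0 + 2(256.2) = 512.4
Total out = 1134 mol; y_C = 361 / 1134 = 0.3184.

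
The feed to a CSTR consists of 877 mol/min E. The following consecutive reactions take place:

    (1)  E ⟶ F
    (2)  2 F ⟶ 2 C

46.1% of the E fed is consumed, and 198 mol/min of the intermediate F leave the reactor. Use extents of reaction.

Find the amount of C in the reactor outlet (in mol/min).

Conversion of E: E consumed = 1ξ₁ = 0.461 × 877 → ξ₁ = 404.3 mol/min.
F balance: n_F = 0 + 1ξ₁ − 2ξ₂ = 198 → ξ₂ = (1·404.3 − 198)/2 = 103.1 mol/min.
Outlet amounts (n = n₀ + Σ ν·ξ):
  E: 877 − 1(404.3) = 472.7
  F: 0 + 1(404.3) − 2(103.1) = 198
  C: 0 + 2(103.1) = 206.3

206 mol/min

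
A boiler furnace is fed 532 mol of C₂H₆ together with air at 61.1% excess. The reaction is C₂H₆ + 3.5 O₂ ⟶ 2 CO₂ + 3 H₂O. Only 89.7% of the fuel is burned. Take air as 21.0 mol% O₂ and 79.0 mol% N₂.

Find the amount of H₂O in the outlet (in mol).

1430 mol

Stoichiometric O₂ = 3.5 × 532 = 1862 mol; O₂ fed = 1862 × 1.611 = 3000 mol.
N₂ fed = 3000 × 79/21 = 11280 mol.
Fuel reacted = 0.897 × 532 → ξ = 477.2 mol.
Outlet (n = n₀ + ν ξ):
  C₂H₆: 532 − 1(477.2) = 54.8
  O₂: 3000 − 3.5(477.2) = 1329
  N₂: 11280 (inert)
  CO₂: 0 + 2(477.2) = 954.4
  H₂O: 0 + 3(477.2) = 1432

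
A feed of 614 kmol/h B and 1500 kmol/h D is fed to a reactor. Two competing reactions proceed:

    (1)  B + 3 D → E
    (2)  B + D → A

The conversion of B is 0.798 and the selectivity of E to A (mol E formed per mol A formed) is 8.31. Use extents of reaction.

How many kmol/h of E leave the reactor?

Conversion of B: B consumed = 0.798 × 614 = 490 kmol/h = 1ξ₁ + 1ξ₂.
Selectivity: 1ξ₁ / (1ξ₂) = 8.31 → ξ₁ = 8.31 ξ₂.
Substitute: (1·8.31 + 1) ξ₂ = 490 → ξ₂ = 52.63 kmol/h, ξ₁ = 437.3 kmol/h.
Outlet amounts (n = n₀ + Σ ν·ξ):
  B: 614 − 1(437.3) − 1(52.63) = 124
  D: 1500 − 3(437.3) − 1(52.63) = 135.3
  E: 0 + 1(437.3) = 437.3
  A: 0 + 1(52.63) = 52.63

437 kmol/h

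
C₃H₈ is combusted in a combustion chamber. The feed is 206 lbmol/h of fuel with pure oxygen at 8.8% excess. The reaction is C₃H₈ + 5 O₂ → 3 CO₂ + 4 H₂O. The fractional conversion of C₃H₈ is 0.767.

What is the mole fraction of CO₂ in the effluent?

0.319

Stoichiometric O₂ = 5 × 206 = 1030 lbmol/h; O₂ fed = 1030 × 1.088 = 1121 lbmol/h.
Fuel reacted = 0.767 × 206 → ξ = 158 lbmol/h.
Outlet (n = n₀ + ν ξ):
  C₃H₈: 206 − 1(158) = 48
  O₂: 1121 − 5(158) = 330.6
  CO₂: 0 + 3(158) = 474
  H₂O: 0 + 4(158) = 632
Total out = 1485 lbmol/h; y_CO₂ = 474 / 1485 = 0.3193.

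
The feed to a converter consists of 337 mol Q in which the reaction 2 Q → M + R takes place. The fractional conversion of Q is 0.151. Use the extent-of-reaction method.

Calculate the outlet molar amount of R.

25.4 mol

Q reacted = 0.151 × 337 = 50.89 mol; ν_Q = −2, so ξ = 50.89/2 = 25.44 mol.
Outlet amounts (n = n₀ + ν ξ):
  Q: 337 − 2(25.44) = 286.1
  M: 0 + 1(25.44) = 25.44
  R: 0 + 1(25.44) = 25.44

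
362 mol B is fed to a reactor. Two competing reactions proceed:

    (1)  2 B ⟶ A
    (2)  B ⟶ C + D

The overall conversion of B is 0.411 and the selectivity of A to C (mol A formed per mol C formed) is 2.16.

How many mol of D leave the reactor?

Conversion of B: B consumed = 0.411 × 362 = 148.8 mol = 2ξ₁ + 1ξ₂.
Selectivity: 1ξ₁ / (1ξ₂) = 2.16 → ξ₁ = 2.16 ξ₂.
Substitute: (2·2.16 + 1) ξ₂ = 148.8 → ξ₂ = 27.97 mol, ξ₁ = 60.41 mol.
Outlet amounts (n = n₀ + Σ ν·ξ):
  B: 362 − 2(60.41) − 1(27.97) = 213.2
  A: 0 + 1(60.41) = 60.41
  C: 0 + 1(27.97) = 27.97
  D: 0 + 1(27.97) = 27.97

28 mol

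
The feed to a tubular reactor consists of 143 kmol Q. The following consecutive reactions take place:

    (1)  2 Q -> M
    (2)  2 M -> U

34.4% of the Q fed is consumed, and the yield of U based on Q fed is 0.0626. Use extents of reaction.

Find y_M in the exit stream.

Conversion of Q: Q consumed = 2ξ₁ = 0.344 × 143 → ξ₁ = 24.6 kmol.
Yield of U: 1ξ₂ / 143 = 0.0626 → ξ₂ = 8.952 kmol.
Outlet amounts (n = n₀ + Σ ν·ξ):
  Q: 143 − 2(24.6) = 93.81
  M: 0 + 1(24.6) − 2(8.952) = 6.692
  U: 0 + 1(8.952) = 8.952
Total out = 109.5 kmol; y_M = 6.692 / 109.5 = 0.06114.

0.0611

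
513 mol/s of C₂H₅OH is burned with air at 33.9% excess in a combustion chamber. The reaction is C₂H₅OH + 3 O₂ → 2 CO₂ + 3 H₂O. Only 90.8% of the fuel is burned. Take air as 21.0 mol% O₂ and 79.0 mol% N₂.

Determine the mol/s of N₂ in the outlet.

7750 mol/s

Stoichiometric O₂ = 3 × 513 = 1539 mol/s; O₂ fed = 1539 × 1.339 = 2061 mol/s.
N₂ fed = 2061 × 79/21 = 7752 mol/s.
Fuel reacted = 0.908 × 513 → ξ = 465.8 mol/s.
Outlet (n = n₀ + ν ξ):
  C₂H₅OH: 513 − 1(465.8) = 47.2
  O₂: 2061 − 3(465.8) = 663.3
  N₂: 7752 (inert)
  CO₂: 0 + 2(465.8) = 931.6
  H₂O: 0 + 3(465.8) = 1397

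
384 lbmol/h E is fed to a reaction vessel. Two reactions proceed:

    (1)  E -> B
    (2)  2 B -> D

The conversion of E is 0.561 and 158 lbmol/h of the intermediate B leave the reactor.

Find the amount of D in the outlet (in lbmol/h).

28.7 lbmol/h

Conversion of E: E consumed = 1ξ₁ = 0.561 × 384 → ξ₁ = 215.4 lbmol/h.
B balance: n_B = 0 + 1ξ₁ − 2ξ₂ = 158 → ξ₂ = (1·215.4 − 158)/2 = 28.71 lbmol/h.
Outlet amounts (n = n₀ + Σ ν·ξ):
  E: 384 − 1(215.4) = 168.6
  B: 0 + 1(215.4) − 2(28.71) = 158
  D: 0 + 1(28.71) = 28.71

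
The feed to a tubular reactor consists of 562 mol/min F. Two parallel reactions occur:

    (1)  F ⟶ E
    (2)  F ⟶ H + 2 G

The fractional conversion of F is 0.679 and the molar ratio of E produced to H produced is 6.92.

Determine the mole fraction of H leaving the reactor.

Conversion of F: F consumed = 0.679 × 562 = 381.6 mol/min = 1ξ₁ + 1ξ₂.
Selectivity: 1ξ₁ / (1ξ₂) = 6.92 → ξ₁ = 6.92 ξ₂.
Substitute: (1·6.92 + 1) ξ₂ = 381.6 → ξ₂ = 48.18 mol/min, ξ₁ = 333.4 mol/min.
Outlet amounts (n = n₀ + Σ ν·ξ):
  F: 562 − 1(333.4) − 1(48.18) = 180.4
  E: 0 + 1(333.4) = 333.4
  H: 0 + 1(48.18) = 48.18
  G: 0 + 2(48.18) = 96.36
Total out = 658.4 mol/min; y_H = 48.18 / 658.4 = 0.07318.

0.0732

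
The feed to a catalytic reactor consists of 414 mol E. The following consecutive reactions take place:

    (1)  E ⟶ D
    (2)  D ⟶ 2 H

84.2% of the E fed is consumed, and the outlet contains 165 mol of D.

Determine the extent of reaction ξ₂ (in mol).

Conversion of E: E consumed = 1ξ₁ = 0.842 × 414 → ξ₁ = 348.6 mol.
D balance: n_D = 0 + 1ξ₁ − 1ξ₂ = 165 → ξ₂ = (1·348.6 − 165)/1 = 183.6 mol.
Outlet amounts (n = n₀ + Σ ν·ξ):
  E: 414 − 1(348.6) = 65.41
  D: 0 + 1(348.6) − 1(183.6) = 165
  H: 0 + 2(183.6) = 367.2

ξ₂ = 184 mol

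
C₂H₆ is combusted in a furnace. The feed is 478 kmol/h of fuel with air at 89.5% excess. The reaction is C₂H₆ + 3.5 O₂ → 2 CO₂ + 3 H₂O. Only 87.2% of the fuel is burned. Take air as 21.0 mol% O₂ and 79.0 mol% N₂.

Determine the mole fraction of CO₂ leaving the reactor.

Stoichiometric O₂ = 3.5 × 478 = 1673 kmol/h; O₂ fed = 1673 × 1.895 = 3170 kmol/h.
N₂ fed = 3170 × 79/21 = 11930 kmol/h.
Fuel reacted = 0.872 × 478 → ξ = 416.8 kmol/h.
Outlet (n = n₀ + ν ξ):
  C₂H₆: 478 − 1(416.8) = 61.18
  O₂: 3170 − 3.5(416.8) = 1711
  N₂: 11930 (inert)
  CO₂: 0 + 2(416.8) = 833.6
  H₂O: 0 + 3(416.8) = 1250
Total out = 15780 kmol/h; y_CO₂ = 833.6 / 15780 = 0.05282.

0.0528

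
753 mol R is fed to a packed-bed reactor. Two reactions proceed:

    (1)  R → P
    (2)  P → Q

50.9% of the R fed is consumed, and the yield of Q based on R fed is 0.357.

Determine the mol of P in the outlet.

114 mol

Conversion of R: R consumed = 1ξ₁ = 0.509 × 753 → ξ₁ = 383.3 mol.
Yield of Q: 1ξ₂ / 753 = 0.357 → ξ₂ = 268.8 mol.
Outlet amounts (n = n₀ + Σ ν·ξ):
  R: 753 − 1(383.3) = 369.7
  P: 0 + 1(383.3) − 1(268.8) = 114.5
  Q: 0 + 1(268.8) = 268.8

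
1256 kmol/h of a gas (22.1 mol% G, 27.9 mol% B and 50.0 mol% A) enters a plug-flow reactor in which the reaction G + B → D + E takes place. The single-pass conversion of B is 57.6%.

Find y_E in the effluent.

B reacted = 0.576 × 350.4 = 201.8 kmol/h; ν_B = −1, so ξ = 201.8/1 = 201.8 kmol/h.
Outlet amounts (n = n₀ + ν ξ):
  G: 277.6 − 1(201.8) = 75.73
  B: 350.4 − 1(201.8) = 148.6
  D: 0 + 1(201.8) = 201.8
  E: 0 + 1(201.8) = 201.8
  A: 628 (inert)
Total out = 1256 kmol/h; y_E = 201.8 / 1256 = 0.1607.

0.161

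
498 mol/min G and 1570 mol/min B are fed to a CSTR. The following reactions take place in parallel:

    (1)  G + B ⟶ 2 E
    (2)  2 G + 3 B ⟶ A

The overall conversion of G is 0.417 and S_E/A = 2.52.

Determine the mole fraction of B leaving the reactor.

Conversion of G: G consumed = 0.417 × 498 = 207.7 mol/min = 1ξ₁ + 2ξ₂.
Selectivity: 2ξ₁ / (1ξ₂) = 2.52 → ξ₁ = 1.26 ξ₂.
Substitute: (1·1.26 + 2) ξ₂ = 207.7 → ξ₂ = 63.7 mol/min, ξ₁ = 80.26 mol/min.
Outlet amounts (n = n₀ + Σ ν·ξ):
  G: 498 − 1(80.26) − 2(63.7) = 290.3
  B: 1570 − 1(80.26) − 3(63.7) = 1299
  E: 0 + 2(80.26) = 160.5
  A: 0 + 1(63.7) = 63.7
Total out = 1813 mol/min; y_B = 1299 / 1813 = 0.7162.

0.716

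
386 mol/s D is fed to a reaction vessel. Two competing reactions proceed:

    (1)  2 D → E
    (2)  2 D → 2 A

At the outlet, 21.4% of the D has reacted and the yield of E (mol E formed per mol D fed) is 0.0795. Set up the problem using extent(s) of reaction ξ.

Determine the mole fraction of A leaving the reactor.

Yield of E: 1ξ₁ / 386 = 0.0795 → ξ₁ = 30.69 mol/s.
Conversion of D: 2ξ₁ + 2ξ₂ = 0.214 × 386 = 82.6 → ξ₂ = 10.61 mol/s.
Outlet amounts (n = n₀ + Σ ν·ξ):
  D: 386 − 2(30.69) − 2(10.61) = 303.4
  E: 0 + 1(30.69) = 30.69
  A: 0 + 2(10.61) = 21.23
Total out = 355.3 mol/s; y_A = 21.23 / 355.3 = 0.05975.

0.0598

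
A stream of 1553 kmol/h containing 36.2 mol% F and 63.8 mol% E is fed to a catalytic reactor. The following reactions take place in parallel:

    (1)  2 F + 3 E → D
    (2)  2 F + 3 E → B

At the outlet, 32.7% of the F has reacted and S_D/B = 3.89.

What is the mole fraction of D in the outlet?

0.0617

Conversion of F: F consumed = 0.327 × 562.2 = 183.8 kmol/h = 2ξ₁ + 2ξ₂.
Selectivity: 1ξ₁ / (1ξ₂) = 3.89 → ξ₁ = 3.89 ξ₂.
Substitute: (2·3.89 + 2) ξ₂ = 183.8 → ξ₂ = 18.8 kmol/h, ξ₁ = 73.12 kmol/h.
Outlet amounts (n = n₀ + Σ ν·ξ):
  F: 562.2 − 2(73.12) − 2(18.8) = 378.4
  E: 990.8 − 3(73.12) − 3(18.8) = 715.1
  D: 0 + 1(73.12) = 73.12
  B: 0 + 1(18.8) = 18.8
Total out = 1185 kmol/h; y_D = 73.12 / 1185 = 0.06169.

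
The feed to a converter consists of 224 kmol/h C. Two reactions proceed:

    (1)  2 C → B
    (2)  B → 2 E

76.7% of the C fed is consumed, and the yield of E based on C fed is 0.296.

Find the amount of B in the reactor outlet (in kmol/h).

52.8 kmol/h

Conversion of C: C consumed = 2ξ₁ = 0.767 × 224 → ξ₁ = 85.9 kmol/h.
Yield of E: 2ξ₂ / 224 = 0.296 → ξ₂ = 33.15 kmol/h.
Outlet amounts (n = n₀ + Σ ν·ξ):
  C: 224 − 2(85.9) = 52.19
  B: 0 + 1(85.9) − 1(33.15) = 52.75
  E: 0 + 2(33.15) = 66.3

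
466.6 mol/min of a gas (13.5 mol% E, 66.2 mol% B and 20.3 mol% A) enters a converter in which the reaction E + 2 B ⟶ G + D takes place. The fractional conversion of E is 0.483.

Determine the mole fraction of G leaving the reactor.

0.0698

E reacted = 0.483 × 62.99 = 30.42 mol/min; ν_E = −1, so ξ = 30.42/1 = 30.42 mol/min.
Outlet amounts (n = n₀ + ν ξ):
  E: 62.99 − 1(30.42) = 32.57
  B: 308.9 − 2(30.42) = 248
  G: 0 + 1(30.42) = 30.42
  D: 0 + 1(30.42) = 30.42
  A: 94.72 (inert)
Total out = 436.2 mol/min; y_G = 30.42 / 436.2 = 0.06975.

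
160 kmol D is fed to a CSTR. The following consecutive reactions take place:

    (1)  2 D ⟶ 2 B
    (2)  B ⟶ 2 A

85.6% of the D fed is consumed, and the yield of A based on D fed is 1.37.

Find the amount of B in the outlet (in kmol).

27.4 kmol

Conversion of D: D consumed = 2ξ₁ = 0.856 × 160 → ξ₁ = 68.48 kmol.
Yield of A: 2ξ₂ / 160 = 1.37 → ξ₂ = 109.6 kmol.
Outlet amounts (n = n₀ + Σ ν·ξ):
  D: 160 − 2(68.48) = 23.04
  B: 0 + 2(68.48) − 1(109.6) = 27.36
  A: 0 + 2(109.6) = 219.2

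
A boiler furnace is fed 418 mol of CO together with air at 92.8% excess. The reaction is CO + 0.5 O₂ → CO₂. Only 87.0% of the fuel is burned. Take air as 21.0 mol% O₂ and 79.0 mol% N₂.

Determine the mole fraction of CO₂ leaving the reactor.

0.169

Stoichiometric O₂ = 0.5 × 418 = 209 mol; O₂ fed = 209 × 1.928 = 403 mol.
N₂ fed = 403 × 79/21 = 1516 mol.
Fuel reacted = 0.87 × 418 → ξ = 363.7 mol.
Outlet (n = n₀ + ν ξ):
  CO: 418 − 1(363.7) = 54.34
  O₂: 403 − 0.5(363.7) = 221.1
  N₂: 1516 (inert)
  CO₂: 0 + 1(363.7) = 363.7
Total out = 2155 mol; y_CO₂ = 363.7 / 2155 = 0.1688.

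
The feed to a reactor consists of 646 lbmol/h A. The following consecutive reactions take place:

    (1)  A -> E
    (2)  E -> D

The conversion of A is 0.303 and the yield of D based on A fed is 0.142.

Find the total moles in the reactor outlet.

Conversion of A: A consumed = 1ξ₁ = 0.303 × 646 → ξ₁ = 195.7 lbmol/h.
Yield of D: 1ξ₂ / 646 = 0.142 → ξ₂ = 91.73 lbmol/h.
Outlet amounts (n = n₀ + Σ ν·ξ):
  A: 646 − 1(195.7) = 450.3
  E: 0 + 1(195.7) − 1(91.73) = 104
  D: 0 + 1(91.73) = 91.73
Total out = 450.3 + 104 + 91.73 = 646 lbmol/h.

646 lbmol/h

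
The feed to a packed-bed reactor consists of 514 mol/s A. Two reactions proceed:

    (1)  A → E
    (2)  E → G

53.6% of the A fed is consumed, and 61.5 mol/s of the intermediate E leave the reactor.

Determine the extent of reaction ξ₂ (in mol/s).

Conversion of A: A consumed = 1ξ₁ = 0.536 × 514 → ξ₁ = 275.5 mol/s.
E balance: n_E = 0 + 1ξ₁ − 1ξ₂ = 61.5 → ξ₂ = (1·275.5 − 61.5)/1 = 214 mol/s.
Outlet amounts (n = n₀ + Σ ν·ξ):
  A: 514 − 1(275.5) = 238.5
  E: 0 + 1(275.5) − 1(214) = 61.5
  G: 0 + 1(214) = 214

ξ₂ = 214 mol/s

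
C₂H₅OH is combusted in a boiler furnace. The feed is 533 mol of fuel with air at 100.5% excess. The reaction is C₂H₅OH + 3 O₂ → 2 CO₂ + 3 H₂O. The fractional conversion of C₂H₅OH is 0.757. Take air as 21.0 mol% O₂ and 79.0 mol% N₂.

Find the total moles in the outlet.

16200 mol

Stoichiometric O₂ = 3 × 533 = 1599 mol; O₂ fed = 1599 × 2.005 = 3206 mol.
N₂ fed = 3206 × 79/21 = 12060 mol.
Fuel reacted = 0.757 × 533 → ξ = 403.5 mol.
Outlet (n = n₀ + ν ξ):
  C₂H₅OH: 533 − 1(403.5) = 129.5
  O₂: 3206 − 3(403.5) = 1996
  N₂: 12060 (inert)
  CO₂: 0 + 2(403.5) = 807
  H₂O: 0 + 3(403.5) = 1210
Total out = 129.5 + 1996 + 12060 + 807 + 1210 = 16200 mol.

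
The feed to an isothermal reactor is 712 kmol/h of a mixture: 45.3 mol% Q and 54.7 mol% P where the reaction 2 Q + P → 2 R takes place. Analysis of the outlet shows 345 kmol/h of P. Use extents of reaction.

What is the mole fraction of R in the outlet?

0.133

For P: n = n₀ − 1ξ → 345 = 389.5 − 1ξ, giving ξ = 44.46 kmol/h.
Outlet amounts (n = n₀ + ν ξ):
  Q: 322.5 − 2(44.46) = 233.6
  P: 389.5 − 1(44.46) = 345
  R: 0 + 2(44.46) = 88.93
Total out = 667.5 kmol/h; y_R = 88.93 / 667.5 = 0.1332.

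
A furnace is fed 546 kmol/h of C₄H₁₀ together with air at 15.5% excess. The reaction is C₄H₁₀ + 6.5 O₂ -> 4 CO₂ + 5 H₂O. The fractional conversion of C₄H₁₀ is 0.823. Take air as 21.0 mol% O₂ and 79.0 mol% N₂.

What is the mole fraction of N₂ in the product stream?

Stoichiometric O₂ = 6.5 × 546 = 3549 kmol/h; O₂ fed = 3549 × 1.155 = 4099 kmol/h.
N₂ fed = 4099 × 79/21 = 15420 kmol/h.
Fuel reacted = 0.823 × 546 → ξ = 449.4 kmol/h.
Outlet (n = n₀ + ν ξ):
  C₄H₁₀: 546 − 1(449.4) = 96.64
  O₂: 4099 − 6.5(449.4) = 1178
  N₂: 15420 (inert)
  CO₂: 0 + 4(449.4) = 1797
  H₂O: 0 + 5(449.4) = 2247
Total out = 20740 kmol/h; y_N₂ = 15420 / 20740 = 0.7435.

0.744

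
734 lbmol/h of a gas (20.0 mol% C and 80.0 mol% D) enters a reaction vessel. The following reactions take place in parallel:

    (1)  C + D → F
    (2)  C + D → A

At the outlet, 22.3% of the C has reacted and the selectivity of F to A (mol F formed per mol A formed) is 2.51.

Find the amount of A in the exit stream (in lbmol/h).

Conversion of C: C consumed = 0.223 × 146.8 = 32.74 lbmol/h = 1ξ₁ + 1ξ₂.
Selectivity: 1ξ₁ / (1ξ₂) = 2.51 → ξ₁ = 2.51 ξ₂.
Substitute: (1·2.51 + 1) ξ₂ = 32.74 → ξ₂ = 9.327 lbmol/h, ξ₁ = 23.41 lbmol/h.
Outlet amounts (n = n₀ + Σ ν·ξ):
  C: 146.8 − 1(23.41) − 1(9.327) = 114.1
  D: 587.2 − 1(23.41) − 1(9.327) = 554.5
  F: 0 + 1(23.41) = 23.41
  A: 0 + 1(9.327) = 9.327

9.33 lbmol/h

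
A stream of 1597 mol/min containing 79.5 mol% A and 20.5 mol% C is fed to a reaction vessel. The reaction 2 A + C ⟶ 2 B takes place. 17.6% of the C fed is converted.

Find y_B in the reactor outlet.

C reacted = 0.176 × 327.4 = 57.62 mol/min; ν_C = −1, so ξ = 57.62/1 = 57.62 mol/min.
Outlet amounts (n = n₀ + ν ξ):
  A: 1270 − 2(57.62) = 1154
  C: 327.4 − 1(57.62) = 269.8
  B: 0 + 2(57.62) = 115.2
Total out = 1539 mol/min; y_B = 115.2 / 1539 = 0.07486.

0.0749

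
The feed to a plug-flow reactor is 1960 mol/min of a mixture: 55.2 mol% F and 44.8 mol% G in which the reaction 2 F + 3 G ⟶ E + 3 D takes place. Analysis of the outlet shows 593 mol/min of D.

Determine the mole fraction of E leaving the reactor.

For D: n = n₀ + 3ξ → 593 = 0 + 3ξ, giving ξ = 197.7 mol/min.
Outlet amounts (n = n₀ + ν ξ):
  F: 1082 − 2(197.7) = 686.6
  G: 878.1 − 3(197.7) = 285.1
  E: 0 + 1(197.7) = 197.7
  D: 0 + 3(197.7) = 593
Total out = 1762 mol/min; y_E = 197.7 / 1762 = 0.1122.

0.112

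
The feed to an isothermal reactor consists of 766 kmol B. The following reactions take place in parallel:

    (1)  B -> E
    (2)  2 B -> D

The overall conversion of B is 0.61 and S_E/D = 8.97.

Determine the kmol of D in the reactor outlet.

42.6 kmol

Conversion of B: B consumed = 0.61 × 766 = 467.3 kmol = 1ξ₁ + 2ξ₂.
Selectivity: 1ξ₁ / (1ξ₂) = 8.97 → ξ₁ = 8.97 ξ₂.
Substitute: (1·8.97 + 2) ξ₂ = 467.3 → ξ₂ = 42.59 kmol, ξ₁ = 382.1 kmol.
Outlet amounts (n = n₀ + Σ ν·ξ):
  B: 766 − 1(382.1) − 2(42.59) = 298.7
  E: 0 + 1(382.1) = 382.1
  D: 0 + 1(42.59) = 42.59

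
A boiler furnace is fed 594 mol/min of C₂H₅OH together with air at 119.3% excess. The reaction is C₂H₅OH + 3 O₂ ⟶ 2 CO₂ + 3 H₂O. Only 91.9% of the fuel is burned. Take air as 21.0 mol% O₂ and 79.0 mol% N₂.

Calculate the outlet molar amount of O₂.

2270 mol/min

Stoichiometric O₂ = 3 × 594 = 1782 mol/min; O₂ fed = 1782 × 2.193 = 3908 mol/min.
N₂ fed = 3908 × 79/21 = 14700 mol/min.
Fuel reacted = 0.919 × 594 → ξ = 545.9 mol/min.
Outlet (n = n₀ + ν ξ):
  C₂H₅OH: 594 − 1(545.9) = 48.11
  O₂: 3908 − 3(545.9) = 2270
  N₂: 14700 (inert)
  CO₂: 0 + 2(545.9) = 1092
  H₂O: 0 + 3(545.9) = 1638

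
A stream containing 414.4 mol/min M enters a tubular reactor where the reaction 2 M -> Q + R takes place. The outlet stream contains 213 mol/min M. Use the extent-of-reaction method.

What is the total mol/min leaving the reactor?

For M: n = n₀ − 2ξ → 213 = 414.4 − 2ξ, giving ξ = 100.7 mol/min.
Outlet amounts (n = n₀ + ν ξ):
  M: 414.4 − 2(100.7) = 213
  Q: 0 + 1(100.7) = 100.7
  R: 0 + 1(100.7) = 100.7
Total out = 213 + 100.7 + 100.7 = 414.4 mol/min.

414 mol/min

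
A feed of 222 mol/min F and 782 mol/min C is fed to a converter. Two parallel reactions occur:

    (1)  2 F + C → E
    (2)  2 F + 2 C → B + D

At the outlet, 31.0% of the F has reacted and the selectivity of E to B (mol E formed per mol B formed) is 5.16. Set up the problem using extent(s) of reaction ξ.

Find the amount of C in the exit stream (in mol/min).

Conversion of F: F consumed = 0.31 × 222 = 68.82 mol/min = 2ξ₁ + 2ξ₂.
Selectivity: 1ξ₁ / (1ξ₂) = 5.16 → ξ₁ = 5.16 ξ₂.
Substitute: (2·5.16 + 2) ξ₂ = 68.82 → ξ₂ = 5.586 mol/min, ξ₁ = 28.82 mol/min.
Outlet amounts (n = n₀ + Σ ν·ξ):
  F: 222 − 2(28.82) − 2(5.586) = 153.2
  C: 782 − 1(28.82) − 2(5.586) = 742
  E: 0 + 1(28.82) = 28.82
  B: 0 + 1(5.586) = 5.586
  D: 0 + 1(5.586) = 5.586

742 mol/min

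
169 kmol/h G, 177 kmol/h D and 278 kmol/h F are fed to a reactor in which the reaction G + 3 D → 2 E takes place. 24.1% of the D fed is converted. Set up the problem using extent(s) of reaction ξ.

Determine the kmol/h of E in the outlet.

D reacted = 0.241 × 177 = 42.66 kmol/h; ν_D = −3, so ξ = 42.66/3 = 14.22 kmol/h.
Outlet amounts (n = n₀ + ν ξ):
  G: 169 − 1(14.22) = 154.8
  D: 177 − 3(14.22) = 134.3
  E: 0 + 2(14.22) = 28.44
  F: 278 (inert)

28.4 kmol/h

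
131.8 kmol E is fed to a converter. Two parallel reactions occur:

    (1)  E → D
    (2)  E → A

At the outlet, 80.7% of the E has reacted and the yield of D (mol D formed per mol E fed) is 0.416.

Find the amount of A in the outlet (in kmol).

Yield of D: 1ξ₁ / 131.8 = 0.416 → ξ₁ = 54.83 kmol.
Conversion of E: 1ξ₁ + 1ξ₂ = 0.807 × 131.8 = 106.4 → ξ₂ = 51.53 kmol.
Outlet amounts (n = n₀ + Σ ν·ξ):
  E: 131.8 − 1(54.83) − 1(51.53) = 25.44
  D: 0 + 1(54.83) = 54.83
  A: 0 + 1(51.53) = 51.53

51.5 kmol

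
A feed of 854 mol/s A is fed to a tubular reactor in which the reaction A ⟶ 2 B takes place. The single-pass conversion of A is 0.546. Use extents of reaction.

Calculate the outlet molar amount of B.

A reacted = 0.546 × 854 = 466.3 mol/s; ν_A = −1, so ξ = 466.3/1 = 466.3 mol/s.
Outlet amounts (n = n₀ + ν ξ):
  A: 854 − 1(466.3) = 387.7
  B: 0 + 2(466.3) = 932.6

933 mol/s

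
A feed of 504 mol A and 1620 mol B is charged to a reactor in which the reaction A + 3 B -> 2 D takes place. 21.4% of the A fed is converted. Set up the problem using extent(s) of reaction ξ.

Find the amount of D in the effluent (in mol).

216 mol

A reacted = 0.214 × 504 = 107.9 mol; ν_A = −1, so ξ = 107.9/1 = 107.9 mol.
Outlet amounts (n = n₀ + ν ξ):
  A: 504 − 1(107.9) = 396.1
  B: 1620 − 3(107.9) = 1296
  D: 0 + 2(107.9) = 215.7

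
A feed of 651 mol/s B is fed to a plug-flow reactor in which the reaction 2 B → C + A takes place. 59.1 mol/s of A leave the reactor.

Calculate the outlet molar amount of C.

For A: n = n₀ + 1ξ → 59.1 = 0 + 1ξ, giving ξ = 59.1 mol/s.
Outlet amounts (n = n₀ + ν ξ):
  B: 651 − 2(59.1) = 532.8
  C: 0 + 1(59.1) = 59.1
  A: 0 + 1(59.1) = 59.1

59.1 mol/s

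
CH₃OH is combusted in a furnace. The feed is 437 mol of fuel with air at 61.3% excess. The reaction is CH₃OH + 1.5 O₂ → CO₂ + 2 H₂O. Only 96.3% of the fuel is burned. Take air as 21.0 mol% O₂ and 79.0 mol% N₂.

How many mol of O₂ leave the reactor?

Stoichiometric O₂ = 1.5 × 437 = 655.5 mol; O₂ fed = 655.5 × 1.613 = 1057 mol.
N₂ fed = 1057 × 79/21 = 3978 mol.
Fuel reacted = 0.963 × 437 → ξ = 420.8 mol.
Outlet (n = n₀ + ν ξ):
  CH₃OH: 437 − 1(420.8) = 16.17
  O₂: 1057 − 1.5(420.8) = 426.1
  N₂: 3978 (inert)
  CO₂: 0 + 1(420.8) = 420.8
  H₂O: 0 + 2(420.8) = 841.7

426 mol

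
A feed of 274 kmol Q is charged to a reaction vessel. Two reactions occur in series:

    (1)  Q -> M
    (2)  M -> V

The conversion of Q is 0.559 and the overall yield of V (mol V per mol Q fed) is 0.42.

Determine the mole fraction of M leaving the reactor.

Conversion of Q: Q consumed = 1ξ₁ = 0.559 × 274 → ξ₁ = 153.2 kmol.
Yield of V: 1ξ₂ / 274 = 0.42 → ξ₂ = 115.1 kmol.
Outlet amounts (n = n₀ + Σ ν·ξ):
  Q: 274 − 1(153.2) = 120.8
  M: 0 + 1(153.2) − 1(115.1) = 38.09
  V: 0 + 1(115.1) = 115.1
Total out = 274 kmol; y_M = 38.09 / 274 = 0.139.

0.139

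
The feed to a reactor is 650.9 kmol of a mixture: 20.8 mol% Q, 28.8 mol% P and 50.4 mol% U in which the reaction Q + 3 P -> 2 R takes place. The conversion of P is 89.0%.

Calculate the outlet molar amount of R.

111 kmol

P reacted = 0.89 × 187.5 = 166.8 kmol; ν_P = −3, so ξ = 166.8/3 = 55.61 kmol.
Outlet amounts (n = n₀ + ν ξ):
  Q: 135.4 − 1(55.61) = 79.77
  P: 187.5 − 3(55.61) = 20.62
  R: 0 + 2(55.61) = 111.2
  U: 328.1 (inert)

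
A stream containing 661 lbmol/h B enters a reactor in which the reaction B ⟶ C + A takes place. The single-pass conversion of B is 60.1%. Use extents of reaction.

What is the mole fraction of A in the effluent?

B reacted = 0.601 × 661 = 397.3 lbmol/h; ν_B = −1, so ξ = 397.3/1 = 397.3 lbmol/h.
Outlet amounts (n = n₀ + ν ξ):
  B: 661 − 1(397.3) = 263.7
  C: 0 + 1(397.3) = 397.3
  A: 0 + 1(397.3) = 397.3
Total out = 1058 lbmol/h; y_A = 397.3 / 1058 = 0.3754.

0.375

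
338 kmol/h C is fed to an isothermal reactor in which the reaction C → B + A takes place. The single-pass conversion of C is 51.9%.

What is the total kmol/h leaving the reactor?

C reacted = 0.519 × 338 = 175.4 kmol/h; ν_C = −1, so ξ = 175.4/1 = 175.4 kmol/h.
Outlet amounts (n = n₀ + ν ξ):
  C: 338 − 1(175.4) = 162.6
  B: 0 + 1(175.4) = 175.4
  A: 0 + 1(175.4) = 175.4
Total out = 162.6 + 175.4 + 175.4 = 513.4 kmol/h.

513 kmol/h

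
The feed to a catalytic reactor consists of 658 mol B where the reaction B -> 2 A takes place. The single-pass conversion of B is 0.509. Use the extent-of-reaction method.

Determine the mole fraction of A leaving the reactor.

B reacted = 0.509 × 658 = 334.9 mol; ν_B = −1, so ξ = 334.9/1 = 334.9 mol.
Outlet amounts (n = n₀ + ν ξ):
  B: 658 − 1(334.9) = 323.1
  A: 0 + 2(334.9) = 669.8
Total out = 992.9 mol; y_A = 669.8 / 992.9 = 0.6746.

0.675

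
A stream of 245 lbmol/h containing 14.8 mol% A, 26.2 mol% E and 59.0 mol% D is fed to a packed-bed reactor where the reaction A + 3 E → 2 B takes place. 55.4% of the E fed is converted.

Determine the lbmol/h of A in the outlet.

24.4 lbmol/h

E reacted = 0.554 × 64.19 = 35.56 lbmol/h; ν_E = −3, so ξ = 35.56/3 = 11.85 lbmol/h.
Outlet amounts (n = n₀ + ν ξ):
  A: 36.26 − 1(11.85) = 24.41
  E: 64.19 − 3(11.85) = 28.63
  B: 0 + 2(11.85) = 23.71
  D: 144.6 (inert)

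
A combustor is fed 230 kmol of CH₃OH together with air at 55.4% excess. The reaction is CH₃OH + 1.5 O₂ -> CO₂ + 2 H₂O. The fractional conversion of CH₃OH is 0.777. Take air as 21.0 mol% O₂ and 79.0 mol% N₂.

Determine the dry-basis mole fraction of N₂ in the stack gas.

0.802

Stoichiometric O₂ = 1.5 × 230 = 345 kmol; O₂ fed = 345 × 1.554 = 536.1 kmol.
N₂ fed = 536.1 × 79/21 = 2017 kmol.
Fuel reacted = 0.777 × 230 → ξ = 178.7 kmol.
Outlet (n = n₀ + ν ξ):
  CH₃OH: 230 − 1(178.7) = 51.29
  O₂: 536.1 − 1.5(178.7) = 268.1
  N₂: 2017 (inert)
  CO₂: 0 + 1(178.7) = 178.7
  H₂O: 0 + 2(178.7) = 357.4
Dry total = 2515 kmol; y_N₂ (dry) = 2017 / 2515 = 0.802.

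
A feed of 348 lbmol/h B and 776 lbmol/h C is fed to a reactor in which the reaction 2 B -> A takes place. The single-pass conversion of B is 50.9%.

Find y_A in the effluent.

B reacted = 0.509 × 348 = 177.1 lbmol/h; ν_B = −2, so ξ = 177.1/2 = 88.57 lbmol/h.
Outlet amounts (n = n₀ + ν ξ):
  B: 348 − 2(88.57) = 170.9
  A: 0 + 1(88.57) = 88.57
  C: 776 (inert)
Total out = 1035 lbmol/h; y_A = 88.57 / 1035 = 0.08554.

0.0855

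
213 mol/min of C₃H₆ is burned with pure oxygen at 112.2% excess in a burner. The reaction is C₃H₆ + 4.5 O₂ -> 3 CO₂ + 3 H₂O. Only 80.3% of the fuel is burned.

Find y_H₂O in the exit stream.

Stoichiometric O₂ = 4.5 × 213 = 958.5 mol/min; O₂ fed = 958.5 × 2.122 = 2034 mol/min.
Fuel reacted = 0.803 × 213 → ξ = 171 mol/min.
Outlet (n = n₀ + ν ξ):
  C₃H₆: 213 − 1(171) = 41.96
  O₂: 2034 − 4.5(171) = 1264
  CO₂: 0 + 3(171) = 513.1
  H₂O: 0 + 3(171) = 513.1
Total out = 2332 mol/min; y_H₂O = 513.1 / 2332 = 0.22.

0.22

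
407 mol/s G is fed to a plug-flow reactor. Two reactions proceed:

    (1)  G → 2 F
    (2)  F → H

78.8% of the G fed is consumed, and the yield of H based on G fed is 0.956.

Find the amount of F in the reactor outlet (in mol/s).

252 mol/s

Conversion of G: G consumed = 1ξ₁ = 0.788 × 407 → ξ₁ = 320.7 mol/s.
Yield of H: 1ξ₂ / 407 = 0.956 → ξ₂ = 389.1 mol/s.
Outlet amounts (n = n₀ + Σ ν·ξ):
  G: 407 − 1(320.7) = 86.28
  F: 0 + 2(320.7) − 1(389.1) = 252.3
  H: 0 + 1(389.1) = 389.1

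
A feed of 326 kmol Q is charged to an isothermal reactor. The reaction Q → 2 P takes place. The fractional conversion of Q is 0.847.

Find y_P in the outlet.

Q reacted = 0.847 × 326 = 276.1 kmol; ν_Q = −1, so ξ = 276.1/1 = 276.1 kmol.
Outlet amounts (n = n₀ + ν ξ):
  Q: 326 − 1(276.1) = 49.88
  P: 0 + 2(276.1) = 552.2
Total out = 602.1 kmol; y_P = 552.2 / 602.1 = 0.9172.

0.917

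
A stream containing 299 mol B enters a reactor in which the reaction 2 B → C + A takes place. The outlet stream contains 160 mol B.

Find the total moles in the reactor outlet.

For B: n = n₀ − 2ξ → 160 = 299 − 2ξ, giving ξ = 69.5 mol.
Outlet amounts (n = n₀ + ν ξ):
  B: 299 − 2(69.5) = 160
  C: 0 + 1(69.5) = 69.5
  A: 0 + 1(69.5) = 69.5
Total out = 160 + 69.5 + 69.5 = 299 mol.

299 mol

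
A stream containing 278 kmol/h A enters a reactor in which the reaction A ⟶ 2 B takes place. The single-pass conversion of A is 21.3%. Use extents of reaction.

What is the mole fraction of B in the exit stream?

0.351

A reacted = 0.213 × 278 = 59.21 kmol/h; ν_A = −1, so ξ = 59.21/1 = 59.21 kmol/h.
Outlet amounts (n = n₀ + ν ξ):
  A: 278 − 1(59.21) = 218.8
  B: 0 + 2(59.21) = 118.4
Total out = 337.2 kmol/h; y_B = 118.4 / 337.2 = 0.3512.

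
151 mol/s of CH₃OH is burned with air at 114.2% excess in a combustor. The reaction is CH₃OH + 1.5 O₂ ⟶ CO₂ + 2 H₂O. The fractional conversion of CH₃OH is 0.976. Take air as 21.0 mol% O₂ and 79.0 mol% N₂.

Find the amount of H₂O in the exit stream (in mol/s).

295 mol/s

Stoichiometric O₂ = 1.5 × 151 = 226.5 mol/s; O₂ fed = 226.5 × 2.142 = 485.2 mol/s.
N₂ fed = 485.2 × 79/21 = 1825 mol/s.
Fuel reacted = 0.976 × 151 → ξ = 147.4 mol/s.
Outlet (n = n₀ + ν ξ):
  CH₃OH: 151 − 1(147.4) = 3.624
  O₂: 485.2 − 1.5(147.4) = 264.1
  N₂: 1825 (inert)
  CO₂: 0 + 1(147.4) = 147.4
  H₂O: 0 + 2(147.4) = 294.8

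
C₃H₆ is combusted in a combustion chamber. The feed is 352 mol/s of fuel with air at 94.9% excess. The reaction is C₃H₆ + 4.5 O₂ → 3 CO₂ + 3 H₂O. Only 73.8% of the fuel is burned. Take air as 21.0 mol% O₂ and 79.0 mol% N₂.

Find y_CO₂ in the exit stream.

Stoichiometric O₂ = 4.5 × 352 = 1584 mol/s; O₂ fed = 1584 × 1.949 = 3087 mol/s.
N₂ fed = 3087 × 79/21 = 11610 mol/s.
Fuel reacted = 0.738 × 352 → ξ = 259.8 mol/s.
Outlet (n = n₀ + ν ξ):
  C₃H₆: 352 − 1(259.8) = 92.22
  O₂: 3087 − 4.5(259.8) = 1918
  N₂: 11610 (inert)
  CO₂: 0 + 3(259.8) = 779.3
  H₂O: 0 + 3(259.8) = 779.3
Total out = 15180 mol/s; y_CO₂ = 779.3 / 15180 = 0.05133.

0.0513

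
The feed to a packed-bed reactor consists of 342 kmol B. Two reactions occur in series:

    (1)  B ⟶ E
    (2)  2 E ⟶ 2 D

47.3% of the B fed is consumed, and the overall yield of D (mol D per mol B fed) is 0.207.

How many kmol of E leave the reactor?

Conversion of B: B consumed = 1ξ₁ = 0.473 × 342 → ξ₁ = 161.8 kmol.
Yield of D: 2ξ₂ / 342 = 0.207 → ξ₂ = 35.4 kmol.
Outlet amounts (n = n₀ + Σ ν·ξ):
  B: 342 − 1(161.8) = 180.2
  E: 0 + 1(161.8) − 2(35.4) = 90.97
  D: 0 + 2(35.4) = 70.79

91 kmol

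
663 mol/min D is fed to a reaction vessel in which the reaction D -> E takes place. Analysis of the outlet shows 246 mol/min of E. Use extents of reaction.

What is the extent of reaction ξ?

For E: n = n₀ + 1ξ → 246 = 0 + 1ξ, giving ξ = 246 mol/min.
Outlet amounts (n = n₀ + ν ξ):
  D: 663 − 1(246) = 417
  E: 0 + 1(246) = 246

ξ = 246 mol/min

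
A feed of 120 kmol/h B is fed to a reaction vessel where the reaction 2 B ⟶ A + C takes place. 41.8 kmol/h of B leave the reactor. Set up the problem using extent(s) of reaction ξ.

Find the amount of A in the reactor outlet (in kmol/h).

For B: n = n₀ − 2ξ → 41.8 = 120 − 2ξ, giving ξ = 39.1 kmol/h.
Outlet amounts (n = n₀ + ν ξ):
  B: 120 − 2(39.1) = 41.8
  A: 0 + 1(39.1) = 39.1
  C: 0 + 1(39.1) = 39.1

39.1 kmol/h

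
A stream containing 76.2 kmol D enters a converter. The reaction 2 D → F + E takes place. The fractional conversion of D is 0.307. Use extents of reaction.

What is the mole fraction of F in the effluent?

0.153

D reacted = 0.307 × 76.2 = 23.39 kmol; ν_D = −2, so ξ = 23.39/2 = 11.7 kmol.
Outlet amounts (n = n₀ + ν ξ):
  D: 76.2 − 2(11.7) = 52.81
  F: 0 + 1(11.7) = 11.7
  E: 0 + 1(11.7) = 11.7
Total out = 76.2 kmol; y_F = 11.7 / 76.2 = 0.1535.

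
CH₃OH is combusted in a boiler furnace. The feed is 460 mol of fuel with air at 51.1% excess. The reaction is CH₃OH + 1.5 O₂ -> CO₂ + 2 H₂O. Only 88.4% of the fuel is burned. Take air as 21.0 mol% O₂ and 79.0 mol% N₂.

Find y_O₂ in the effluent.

0.0769

Stoichiometric O₂ = 1.5 × 460 = 690 mol; O₂ fed = 690 × 1.511 = 1043 mol.
N₂ fed = 1043 × 79/21 = 3922 mol.
Fuel reacted = 0.884 × 460 → ξ = 406.6 mol.
Outlet (n = n₀ + ν ξ):
  CH₃OH: 460 − 1(406.6) = 53.36
  O₂: 1043 − 1.5(406.6) = 432.6
  N₂: 3922 (inert)
  CO₂: 0 + 1(406.6) = 406.6
  H₂O: 0 + 2(406.6) = 813.3
Total out = 5628 mol; y_O₂ = 432.6 / 5628 = 0.07687.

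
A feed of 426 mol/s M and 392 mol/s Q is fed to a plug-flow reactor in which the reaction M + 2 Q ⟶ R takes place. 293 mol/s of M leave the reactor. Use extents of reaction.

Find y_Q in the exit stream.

For M: n = n₀ − 1ξ → 293 = 426 − 1ξ, giving ξ = 133 mol/s.
Outlet amounts (n = n₀ + ν ξ):
  M: 426 − 1(133) = 293
  Q: 392 − 2(133) = 126
  R: 0 + 1(133) = 133
Total out = 552 mol/s; y_Q = 126 / 552 = 0.2283.

0.228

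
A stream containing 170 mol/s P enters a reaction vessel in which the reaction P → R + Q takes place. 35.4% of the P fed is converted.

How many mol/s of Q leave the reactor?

P reacted = 0.354 × 170 = 60.18 mol/s; ν_P = −1, so ξ = 60.18/1 = 60.18 mol/s.
Outlet amounts (n = n₀ + ν ξ):
  P: 170 − 1(60.18) = 109.8
  R: 0 + 1(60.18) = 60.18
  Q: 0 + 1(60.18) = 60.18

60.2 mol/s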